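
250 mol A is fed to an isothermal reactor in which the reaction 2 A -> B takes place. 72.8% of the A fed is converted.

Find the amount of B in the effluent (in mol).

A reacted = 0.728 × 250 = 182 mol; ν_A = −2, so ξ = 182/2 = 91 mol.
Outlet amounts (n = n₀ + ν ξ):
  A: 250 − 2(91) = 68
  B: 0 + 1(91) = 91

91 mol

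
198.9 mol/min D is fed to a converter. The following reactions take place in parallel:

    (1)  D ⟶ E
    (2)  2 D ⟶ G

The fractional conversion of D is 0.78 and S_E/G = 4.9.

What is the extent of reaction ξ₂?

Conversion of D: D consumed = 0.78 × 198.9 = 155.1 mol/min = 1ξ₁ + 2ξ₂.
Selectivity: 1ξ₁ / (1ξ₂) = 4.9 → ξ₁ = 4.9 ξ₂.
Substitute: (1·4.9 + 2) ξ₂ = 155.1 → ξ₂ = 22.48 mol/min, ξ₁ = 110.2 mol/min.
Outlet amounts (n = n₀ + Σ ν·ξ):
  D: 198.9 − 1(110.2) − 2(22.48) = 43.76
  E: 0 + 1(110.2) = 110.2
  G: 0 + 1(22.48) = 22.48

ξ₂ = 22.5 mol/min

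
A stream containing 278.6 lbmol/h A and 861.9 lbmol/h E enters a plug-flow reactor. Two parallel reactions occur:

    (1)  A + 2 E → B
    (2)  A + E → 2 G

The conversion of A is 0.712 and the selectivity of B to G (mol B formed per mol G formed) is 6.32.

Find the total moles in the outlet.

773 lbmol/h

Conversion of A: A consumed = 0.712 × 278.6 = 198.4 lbmol/h = 1ξ₁ + 1ξ₂.
Selectivity: 1ξ₁ / (2ξ₂) = 6.32 → ξ₁ = 12.64 ξ₂.
Substitute: (1·12.64 + 1) ξ₂ = 198.4 → ξ₂ = 14.54 lbmol/h, ξ₁ = 183.8 lbmol/h.
Outlet amounts (n = n₀ + Σ ν·ξ):
  A: 278.6 − 1(183.8) − 1(14.54) = 80.24
  E: 861.9 − 2(183.8) − 1(14.54) = 479.7
  B: 0 + 1(183.8) = 183.8
  G: 0 + 2(14.54) = 29.09
Total out = 80.24 + 479.7 + 183.8 + 29.09 = 772.9 lbmol/h.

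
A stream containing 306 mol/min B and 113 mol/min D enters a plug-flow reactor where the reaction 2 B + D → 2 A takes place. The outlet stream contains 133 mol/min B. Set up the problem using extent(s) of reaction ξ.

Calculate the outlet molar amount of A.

173 mol/min

For B: n = n₀ − 2ξ → 133 = 306 − 2ξ, giving ξ = 86.5 mol/min.
Outlet amounts (n = n₀ + ν ξ):
  B: 306 − 2(86.5) = 133
  D: 113 − 1(86.5) = 26.5
  A: 0 + 2(86.5) = 173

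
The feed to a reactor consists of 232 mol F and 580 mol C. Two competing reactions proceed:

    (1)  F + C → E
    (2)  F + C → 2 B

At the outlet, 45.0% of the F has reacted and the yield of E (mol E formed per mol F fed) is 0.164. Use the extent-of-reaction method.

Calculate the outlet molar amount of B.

133 mol

Yield of E: 1ξ₁ / 232 = 0.164 → ξ₁ = 38.05 mol.
Conversion of F: 1ξ₁ + 1ξ₂ = 0.45 × 232 = 104.4 → ξ₂ = 66.35 mol.
Outlet amounts (n = n₀ + Σ ν·ξ):
  F: 232 − 1(38.05) − 1(66.35) = 127.6
  C: 580 − 1(38.05) − 1(66.35) = 475.6
  E: 0 + 1(38.05) = 38.05
  B: 0 + 2(66.35) = 132.7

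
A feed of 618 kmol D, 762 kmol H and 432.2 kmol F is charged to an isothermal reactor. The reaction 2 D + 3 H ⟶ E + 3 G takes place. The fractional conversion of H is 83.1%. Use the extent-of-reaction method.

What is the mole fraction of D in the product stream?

0.122

H reacted = 0.831 × 762 = 633.2 kmol; ν_H = −3, so ξ = 633.2/3 = 211.1 kmol.
Outlet amounts (n = n₀ + ν ξ):
  D: 618 − 2(211.1) = 195.9
  H: 762 − 3(211.1) = 128.8
  E: 0 + 1(211.1) = 211.1
  G: 0 + 3(211.1) = 633.2
  F: 432.2 (inert)
Total out = 1601 kmol; y_D = 195.9 / 1601 = 0.1223.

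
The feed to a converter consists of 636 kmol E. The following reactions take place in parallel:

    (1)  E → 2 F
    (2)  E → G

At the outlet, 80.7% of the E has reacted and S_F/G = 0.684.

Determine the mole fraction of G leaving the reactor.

Conversion of E: E consumed = 0.807 × 636 = 513.3 kmol = 1ξ₁ + 1ξ₂.
Selectivity: 2ξ₁ / (1ξ₂) = 0.684 → ξ₁ = 0.342 ξ₂.
Substitute: (1·0.342 + 1) ξ₂ = 513.3 → ξ₂ = 382.5 kmol, ξ₁ = 130.8 kmol.
Outlet amounts (n = n₀ + Σ ν·ξ):
  E: 636 − 1(130.8) − 1(382.5) = 122.7
  F: 0 + 2(130.8) = 261.6
  G: 0 + 1(382.5) = 382.5
Total out = 766.8 kmol; y_G = 382.5 / 766.8 = 0.4988.

0.499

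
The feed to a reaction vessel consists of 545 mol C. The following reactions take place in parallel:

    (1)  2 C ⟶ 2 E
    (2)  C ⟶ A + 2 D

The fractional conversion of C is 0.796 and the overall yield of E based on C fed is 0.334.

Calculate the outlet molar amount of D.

504 mol

Yield of E: 2ξ₁ / 545 = 0.334 → ξ₁ = 91.02 mol.
Conversion of C: 2ξ₁ + 1ξ₂ = 0.796 × 545 = 433.8 → ξ₂ = 251.8 mol.
Outlet amounts (n = n₀ + Σ ν·ξ):
  C: 545 − 2(91.02) − 1(251.8) = 111.2
  E: 0 + 2(91.02) = 182
  A: 0 + 1(251.8) = 251.8
  D: 0 + 2(251.8) = 503.6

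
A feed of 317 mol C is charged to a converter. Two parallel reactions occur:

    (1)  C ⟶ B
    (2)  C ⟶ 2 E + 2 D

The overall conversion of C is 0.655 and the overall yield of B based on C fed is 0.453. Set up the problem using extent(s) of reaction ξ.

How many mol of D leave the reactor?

128 mol

Yield of B: 1ξ₁ / 317 = 0.453 → ξ₁ = 143.6 mol.
Conversion of C: 1ξ₁ + 1ξ₂ = 0.655 × 317 = 207.6 → ξ₂ = 64.03 mol.
Outlet amounts (n = n₀ + Σ ν·ξ):
  C: 317 − 1(143.6) − 1(64.03) = 109.4
  B: 0 + 1(143.6) = 143.6
  E: 0 + 2(64.03) = 128.1
  D: 0 + 2(64.03) = 128.1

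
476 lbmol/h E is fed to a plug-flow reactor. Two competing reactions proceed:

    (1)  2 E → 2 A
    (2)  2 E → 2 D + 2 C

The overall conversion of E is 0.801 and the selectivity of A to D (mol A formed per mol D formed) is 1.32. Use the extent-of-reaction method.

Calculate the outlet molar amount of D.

164 lbmol/h

Conversion of E: E consumed = 0.801 × 476 = 381.3 lbmol/h = 2ξ₁ + 2ξ₂.
Selectivity: 2ξ₁ / (2ξ₂) = 1.32 → ξ₁ = 1.32 ξ₂.
Substitute: (2·1.32 + 2) ξ₂ = 381.3 → ξ₂ = 82.17 lbmol/h, ξ₁ = 108.5 lbmol/h.
Outlet amounts (n = n₀ + Σ ν·ξ):
  E: 476 − 2(108.5) − 2(82.17) = 94.72
  A: 0 + 2(108.5) = 216.9
  D: 0 + 2(82.17) = 164.3
  C: 0 + 2(82.17) = 164.3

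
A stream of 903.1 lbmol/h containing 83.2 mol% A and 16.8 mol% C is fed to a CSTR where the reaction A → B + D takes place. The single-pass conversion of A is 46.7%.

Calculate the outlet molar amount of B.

A reacted = 0.467 × 751.4 = 350.9 lbmol/h; ν_A = −1, so ξ = 350.9/1 = 350.9 lbmol/h.
Outlet amounts (n = n₀ + ν ξ):
  A: 751.4 − 1(350.9) = 400.5
  B: 0 + 1(350.9) = 350.9
  D: 0 + 1(350.9) = 350.9
  C: 151.7 (inert)

351 lbmol/h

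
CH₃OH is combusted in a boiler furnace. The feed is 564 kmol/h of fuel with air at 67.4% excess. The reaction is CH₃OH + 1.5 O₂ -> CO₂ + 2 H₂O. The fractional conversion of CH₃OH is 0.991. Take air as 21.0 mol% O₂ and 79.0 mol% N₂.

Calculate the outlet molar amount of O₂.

Stoichiometric O₂ = 1.5 × 564 = 846 kmol/h; O₂ fed = 846 × 1.674 = 1416 kmol/h.
N₂ fed = 1416 × 79/21 = 5328 kmol/h.
Fuel reacted = 0.991 × 564 → ξ = 558.9 kmol/h.
Outlet (n = n₀ + ν ξ):
  CH₃OH: 564 − 1(558.9) = 5.076
  O₂: 1416 − 1.5(558.9) = 577.8
  N₂: 5328 (inert)
  CO₂: 0 + 1(558.9) = 558.9
  H₂O: 0 + 2(558.9) = 1118

578 kmol/h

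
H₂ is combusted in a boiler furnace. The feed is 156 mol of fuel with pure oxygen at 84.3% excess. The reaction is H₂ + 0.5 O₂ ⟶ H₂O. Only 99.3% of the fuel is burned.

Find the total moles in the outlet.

222 mol

Stoichiometric O₂ = 0.5 × 156 = 78 mol; O₂ fed = 78 × 1.843 = 143.8 mol.
Fuel reacted = 0.993 × 156 → ξ = 154.9 mol.
Outlet (n = n₀ + ν ξ):
  H₂: 156 − 1(154.9) = 1.092
  O₂: 143.8 − 0.5(154.9) = 66.3
  H₂O: 0 + 1(154.9) = 154.9
Total out = 1.092 + 66.3 + 154.9 = 222.3 mol.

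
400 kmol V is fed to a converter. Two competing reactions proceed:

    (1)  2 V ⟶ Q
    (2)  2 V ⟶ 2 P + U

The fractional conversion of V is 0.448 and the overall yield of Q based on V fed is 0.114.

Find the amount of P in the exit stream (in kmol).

88 kmol

Yield of Q: 1ξ₁ / 400 = 0.114 → ξ₁ = 45.6 kmol.
Conversion of V: 2ξ₁ + 2ξ₂ = 0.448 × 400 = 179.2 → ξ₂ = 44 kmol.
Outlet amounts (n = n₀ + Σ ν·ξ):
  V: 400 − 2(45.6) − 2(44) = 220.8
  Q: 0 + 1(45.6) = 45.6
  P: 0 + 2(44) = 88
  U: 0 + 1(44) = 44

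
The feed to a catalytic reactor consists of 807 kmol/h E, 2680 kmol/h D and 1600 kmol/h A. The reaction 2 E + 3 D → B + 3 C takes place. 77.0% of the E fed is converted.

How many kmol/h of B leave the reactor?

311 kmol/h

E reacted = 0.77 × 807 = 621.4 kmol/h; ν_E = −2, so ξ = 621.4/2 = 310.7 kmol/h.
Outlet amounts (n = n₀ + ν ξ):
  E: 807 − 2(310.7) = 185.6
  D: 2680 − 3(310.7) = 1748
  B: 0 + 1(310.7) = 310.7
  C: 0 + 3(310.7) = 932.1
  A: 1600 (inert)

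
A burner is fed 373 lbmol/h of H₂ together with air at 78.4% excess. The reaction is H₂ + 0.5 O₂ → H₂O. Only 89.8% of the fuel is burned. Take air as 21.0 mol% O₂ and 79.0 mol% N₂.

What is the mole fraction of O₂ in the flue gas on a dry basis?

Stoichiometric O₂ = 0.5 × 373 = 186.5 lbmol/h; O₂ fed = 186.5 × 1.784 = 332.7 lbmol/h.
N₂ fed = 332.7 × 79/21 = 1252 lbmol/h.
Fuel reacted = 0.898 × 373 → ξ = 335 lbmol/h.
Outlet (n = n₀ + ν ξ):
  H₂: 373 − 1(335) = 38.05
  O₂: 332.7 − 0.5(335) = 165.2
  N₂: 1252 (inert)
  H₂O: 0 + 1(335) = 335
Dry total = 1455 lbmol/h; y_O₂ (dry) = 165.2 / 1455 = 0.1136.

0.114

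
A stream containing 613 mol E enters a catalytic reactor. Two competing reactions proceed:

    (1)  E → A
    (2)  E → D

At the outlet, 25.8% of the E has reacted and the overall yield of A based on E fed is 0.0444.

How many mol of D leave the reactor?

Yield of A: 1ξ₁ / 613 = 0.0444 → ξ₁ = 27.22 mol.
Conversion of E: 1ξ₁ + 1ξ₂ = 0.258 × 613 = 158.2 → ξ₂ = 130.9 mol.
Outlet amounts (n = n₀ + Σ ν·ξ):
  E: 613 − 1(27.22) − 1(130.9) = 454.8
  A: 0 + 1(27.22) = 27.22
  D: 0 + 1(130.9) = 130.9

131 mol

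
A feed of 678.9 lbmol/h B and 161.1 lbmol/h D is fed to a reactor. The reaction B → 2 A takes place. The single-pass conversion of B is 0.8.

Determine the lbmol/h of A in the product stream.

1090 lbmol/h

B reacted = 0.8 × 678.9 = 543.1 lbmol/h; ν_B = −1, so ξ = 543.1/1 = 543.1 lbmol/h.
Outlet amounts (n = n₀ + ν ξ):
  B: 678.9 − 1(543.1) = 135.8
  A: 0 + 2(543.1) = 1086
  D: 161.1 (inert)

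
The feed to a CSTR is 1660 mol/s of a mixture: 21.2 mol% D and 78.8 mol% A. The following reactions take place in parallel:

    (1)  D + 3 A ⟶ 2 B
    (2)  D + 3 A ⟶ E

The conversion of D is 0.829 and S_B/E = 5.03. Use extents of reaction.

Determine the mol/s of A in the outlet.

433 mol/s

Conversion of D: D consumed = 0.829 × 351.9 = 291.7 mol/s = 1ξ₁ + 1ξ₂.
Selectivity: 2ξ₁ / (1ξ₂) = 5.03 → ξ₁ = 2.515 ξ₂.
Substitute: (1·2.515 + 1) ξ₂ = 291.7 → ξ₂ = 83 mol/s, ξ₁ = 208.7 mol/s.
Outlet amounts (n = n₀ + Σ ν·ξ):
  D: 351.9 − 1(208.7) − 1(83) = 60.18
  A: 1308 − 3(208.7) − 3(83) = 432.9
  B: 0 + 2(208.7) = 417.5
  E: 0 + 1(83) = 83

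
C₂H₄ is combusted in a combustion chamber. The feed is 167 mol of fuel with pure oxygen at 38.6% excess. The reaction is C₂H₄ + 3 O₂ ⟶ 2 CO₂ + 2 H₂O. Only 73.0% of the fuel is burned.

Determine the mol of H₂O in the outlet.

Stoichiometric O₂ = 3 × 167 = 501 mol; O₂ fed = 501 × 1.386 = 694.4 mol.
Fuel reacted = 0.73 × 167 → ξ = 121.9 mol.
Outlet (n = n₀ + ν ξ):
  C₂H₄: 167 − 1(121.9) = 45.09
  O₂: 694.4 − 3(121.9) = 328.7
  CO₂: 0 + 2(121.9) = 243.8
  H₂O: 0 + 2(121.9) = 243.8

244 mol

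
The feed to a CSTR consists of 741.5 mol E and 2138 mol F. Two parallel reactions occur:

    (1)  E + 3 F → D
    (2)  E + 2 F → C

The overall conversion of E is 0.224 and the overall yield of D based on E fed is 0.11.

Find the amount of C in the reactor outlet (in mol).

84.5 mol

Yield of D: 1ξ₁ / 741.5 = 0.11 → ξ₁ = 81.56 mol.
Conversion of E: 1ξ₁ + 1ξ₂ = 0.224 × 741.5 = 166.1 → ξ₂ = 84.53 mol.
Outlet amounts (n = n₀ + Σ ν·ξ):
  E: 741.5 − 1(81.56) − 1(84.53) = 575.4
  F: 2138 − 3(81.56) − 2(84.53) = 1724
  D: 0 + 1(81.56) = 81.56
  C: 0 + 1(84.53) = 84.53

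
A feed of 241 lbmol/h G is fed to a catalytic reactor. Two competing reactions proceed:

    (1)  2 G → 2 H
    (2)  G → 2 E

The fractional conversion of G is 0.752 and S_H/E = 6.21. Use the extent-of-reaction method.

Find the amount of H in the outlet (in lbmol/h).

Conversion of G: G consumed = 0.752 × 241 = 181.2 lbmol/h = 2ξ₁ + 1ξ₂.
Selectivity: 2ξ₁ / (2ξ₂) = 6.21 → ξ₁ = 6.21 ξ₂.
Substitute: (2·6.21 + 1) ξ₂ = 181.2 → ξ₂ = 13.5 lbmol/h, ξ₁ = 83.86 lbmol/h.
Outlet amounts (n = n₀ + Σ ν·ξ):
  G: 241 − 2(83.86) − 1(13.5) = 59.77
  H: 0 + 2(83.86) = 167.7
  E: 0 + 2(13.5) = 27.01

168 lbmol/h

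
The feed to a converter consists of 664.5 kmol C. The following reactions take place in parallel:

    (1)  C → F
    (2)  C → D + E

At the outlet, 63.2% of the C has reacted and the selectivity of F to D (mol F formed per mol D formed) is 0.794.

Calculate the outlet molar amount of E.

234 kmol

Conversion of C: C consumed = 0.632 × 664.5 = 420 kmol = 1ξ₁ + 1ξ₂.
Selectivity: 1ξ₁ / (1ξ₂) = 0.794 → ξ₁ = 0.794 ξ₂.
Substitute: (1·0.794 + 1) ξ₂ = 420 → ξ₂ = 234.1 kmol, ξ₁ = 185.9 kmol.
Outlet amounts (n = n₀ + Σ ν·ξ):
  C: 664.5 − 1(185.9) − 1(234.1) = 244.5
  F: 0 + 1(185.9) = 185.9
  D: 0 + 1(234.1) = 234.1
  E: 0 + 1(234.1) = 234.1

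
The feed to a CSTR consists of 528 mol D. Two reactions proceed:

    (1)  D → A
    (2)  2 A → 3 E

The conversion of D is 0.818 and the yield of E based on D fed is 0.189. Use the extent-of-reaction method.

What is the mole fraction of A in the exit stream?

0.651

Conversion of D: D consumed = 1ξ₁ = 0.818 × 528 → ξ₁ = 431.9 mol.
Yield of E: 3ξ₂ / 528 = 0.189 → ξ₂ = 33.26 mol.
Outlet amounts (n = n₀ + Σ ν·ξ):
  D: 528 − 1(431.9) = 96.1
  A: 0 + 1(431.9) − 2(33.26) = 365.4
  E: 0 + 3(33.26) = 99.79
Total out = 561.3 mol; y_A = 365.4 / 561.3 = 0.651.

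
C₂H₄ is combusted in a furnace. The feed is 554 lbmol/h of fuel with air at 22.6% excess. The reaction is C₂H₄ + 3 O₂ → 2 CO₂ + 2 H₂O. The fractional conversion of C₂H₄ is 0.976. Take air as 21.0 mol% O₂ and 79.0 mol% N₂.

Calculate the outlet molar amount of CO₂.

Stoichiometric O₂ = 3 × 554 = 1662 lbmol/h; O₂ fed = 1662 × 1.226 = 2038 lbmol/h.
N₂ fed = 2038 × 79/21 = 7665 lbmol/h.
Fuel reacted = 0.976 × 554 → ξ = 540.7 lbmol/h.
Outlet (n = n₀ + ν ξ):
  C₂H₄: 554 − 1(540.7) = 13.3
  O₂: 2038 − 3(540.7) = 415.5
  N₂: 7665 (inert)
  CO₂: 0 + 2(540.7) = 1081
  H₂O: 0 + 2(540.7) = 1081

1080 lbmol/h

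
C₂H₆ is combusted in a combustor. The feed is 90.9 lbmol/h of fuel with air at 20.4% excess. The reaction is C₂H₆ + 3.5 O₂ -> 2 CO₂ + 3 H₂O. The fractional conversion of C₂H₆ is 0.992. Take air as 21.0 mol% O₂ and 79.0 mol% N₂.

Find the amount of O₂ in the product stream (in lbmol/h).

Stoichiometric O₂ = 3.5 × 90.9 = 318.2 lbmol/h; O₂ fed = 318.2 × 1.204 = 383.1 lbmol/h.
N₂ fed = 383.1 × 79/21 = 1441 lbmol/h.
Fuel reacted = 0.992 × 90.9 → ξ = 90.17 lbmol/h.
Outlet (n = n₀ + ν ξ):
  C₂H₆: 90.9 − 1(90.17) = 0.7272
  O₂: 383.1 − 3.5(90.17) = 67.45
  N₂: 1441 (inert)
  CO₂: 0 + 2(90.17) = 180.3
  H₂O: 0 + 3(90.17) = 270.5

67.4 lbmol/h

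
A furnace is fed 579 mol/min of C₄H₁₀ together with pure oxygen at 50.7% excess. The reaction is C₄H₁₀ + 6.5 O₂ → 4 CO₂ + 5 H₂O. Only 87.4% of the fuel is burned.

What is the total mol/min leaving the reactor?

Stoichiometric O₂ = 6.5 × 579 = 3764 mol/min; O₂ fed = 3764 × 1.507 = 5672 mol/min.
Fuel reacted = 0.874 × 579 → ξ = 506 mol/min.
Outlet (n = n₀ + ν ξ):
  C₄H₁₀: 579 − 1(506) = 72.95
  O₂: 5672 − 6.5(506) = 2382
  CO₂: 0 + 4(506) = 2024
  H₂O: 0 + 5(506) = 2530
Total out = 72.95 + 2382 + 2024 + 2530 = 7010 mol/min.

7010 mol/min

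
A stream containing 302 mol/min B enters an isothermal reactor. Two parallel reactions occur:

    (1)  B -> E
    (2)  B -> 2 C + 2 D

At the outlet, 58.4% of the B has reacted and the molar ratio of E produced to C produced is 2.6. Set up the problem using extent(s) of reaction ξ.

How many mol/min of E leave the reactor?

Conversion of B: B consumed = 0.584 × 302 = 176.4 mol/min = 1ξ₁ + 1ξ₂.
Selectivity: 1ξ₁ / (2ξ₂) = 2.6 → ξ₁ = 5.2 ξ₂.
Substitute: (1·5.2 + 1) ξ₂ = 176.4 → ξ₂ = 28.45 mol/min, ξ₁ = 147.9 mol/min.
Outlet amounts (n = n₀ + Σ ν·ξ):
  B: 302 − 1(147.9) − 1(28.45) = 125.6
  E: 0 + 1(147.9) = 147.9
  C: 0 + 2(28.45) = 56.89
  D: 0 + 2(28.45) = 56.89

148 mol/min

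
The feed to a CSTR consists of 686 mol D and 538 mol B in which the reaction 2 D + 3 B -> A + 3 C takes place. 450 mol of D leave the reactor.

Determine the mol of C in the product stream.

For D: n = n₀ − 2ξ → 450 = 686 − 2ξ, giving ξ = 118 mol.
Outlet amounts (n = n₀ + ν ξ):
  D: 686 − 2(118) = 450
  B: 538 − 3(118) = 184
  A: 0 + 1(118) = 118
  C: 0 + 3(118) = 354

354 mol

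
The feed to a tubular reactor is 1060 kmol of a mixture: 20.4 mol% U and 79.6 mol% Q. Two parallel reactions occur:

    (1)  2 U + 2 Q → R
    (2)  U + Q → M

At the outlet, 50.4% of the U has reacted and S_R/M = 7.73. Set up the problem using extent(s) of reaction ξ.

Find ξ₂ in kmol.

ξ₂ = 6.62 kmol

Conversion of U: U consumed = 0.504 × 216.2 = 109 kmol = 2ξ₁ + 1ξ₂.
Selectivity: 1ξ₁ / (1ξ₂) = 7.73 → ξ₁ = 7.73 ξ₂.
Substitute: (2·7.73 + 1) ξ₂ = 109 → ξ₂ = 6.621 kmol, ξ₁ = 51.18 kmol.
Outlet amounts (n = n₀ + Σ ν·ξ):
  U: 216.2 − 2(51.18) − 1(6.621) = 107.3
  Q: 843.8 − 2(51.18) − 1(6.621) = 734.8
  R: 0 + 1(51.18) = 51.18
  M: 0 + 1(6.621) = 6.621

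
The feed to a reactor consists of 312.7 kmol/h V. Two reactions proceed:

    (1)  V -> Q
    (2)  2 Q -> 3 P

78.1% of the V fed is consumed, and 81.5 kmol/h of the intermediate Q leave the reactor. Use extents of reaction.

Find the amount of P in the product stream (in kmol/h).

Conversion of V: V consumed = 1ξ₁ = 0.781 × 312.7 → ξ₁ = 244.2 kmol/h.
Q balance: n_Q = 0 + 1ξ₁ − 2ξ₂ = 81.5 → ξ₂ = (1·244.2 − 81.5)/2 = 81.36 kmol/h.
Outlet amounts (n = n₀ + Σ ν·ξ):
  V: 312.7 − 1(244.2) = 68.48
  Q: 0 + 1(244.2) − 2(81.36) = 81.5
  P: 0 + 3(81.36) = 244.1

244 kmol/h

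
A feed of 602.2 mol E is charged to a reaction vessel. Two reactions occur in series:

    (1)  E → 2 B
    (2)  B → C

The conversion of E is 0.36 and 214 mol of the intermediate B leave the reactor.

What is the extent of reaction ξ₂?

ξ₂ = 220 mol

Conversion of E: E consumed = 1ξ₁ = 0.36 × 602.2 → ξ₁ = 216.8 mol.
B balance: n_B = 0 + 2ξ₁ − 1ξ₂ = 214 → ξ₂ = (2·216.8 − 214)/1 = 219.6 mol.
Outlet amounts (n = n₀ + Σ ν·ξ):
  E: 602.2 − 1(216.8) = 385.4
  B: 0 + 2(216.8) − 1(219.6) = 214
  C: 0 + 1(219.6) = 219.6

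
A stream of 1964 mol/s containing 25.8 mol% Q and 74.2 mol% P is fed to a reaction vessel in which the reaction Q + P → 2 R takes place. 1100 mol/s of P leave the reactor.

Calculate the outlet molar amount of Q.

For P: n = n₀ − 1ξ → 1100 = 1457 − 1ξ, giving ξ = 357.3 mol/s.
Outlet amounts (n = n₀ + ν ξ):
  Q: 506.7 − 1(357.3) = 149.4
  P: 1457 − 1(357.3) = 1100
  R: 0 + 2(357.3) = 714.6

149 mol/s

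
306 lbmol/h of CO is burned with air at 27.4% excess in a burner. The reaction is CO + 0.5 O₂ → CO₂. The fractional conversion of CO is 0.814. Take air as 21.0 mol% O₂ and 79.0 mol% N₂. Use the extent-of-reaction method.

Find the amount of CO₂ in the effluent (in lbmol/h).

Stoichiometric O₂ = 0.5 × 306 = 153 lbmol/h; O₂ fed = 153 × 1.274 = 194.9 lbmol/h.
N₂ fed = 194.9 × 79/21 = 733.3 lbmol/h.
Fuel reacted = 0.814 × 306 → ξ = 249.1 lbmol/h.
Outlet (n = n₀ + ν ξ):
  CO: 306 − 1(249.1) = 56.92
  O₂: 194.9 − 0.5(249.1) = 70.38
  N₂: 733.3 (inert)
  CO₂: 0 + 1(249.1) = 249.1

249 lbmol/h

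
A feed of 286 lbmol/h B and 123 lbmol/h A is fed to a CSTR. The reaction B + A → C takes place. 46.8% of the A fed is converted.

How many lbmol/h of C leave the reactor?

A reacted = 0.468 × 123 = 57.56 lbmol/h; ν_A = −1, so ξ = 57.56/1 = 57.56 lbmol/h.
Outlet amounts (n = n₀ + ν ξ):
  B: 286 − 1(57.56) = 228.4
  A: 123 − 1(57.56) = 65.44
  C: 0 + 1(57.56) = 57.56

57.6 lbmol/h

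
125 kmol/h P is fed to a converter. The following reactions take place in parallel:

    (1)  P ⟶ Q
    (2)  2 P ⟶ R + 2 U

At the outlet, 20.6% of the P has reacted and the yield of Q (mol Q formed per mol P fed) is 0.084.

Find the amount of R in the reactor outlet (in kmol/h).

Yield of Q: 1ξ₁ / 125 = 0.084 → ξ₁ = 10.5 kmol/h.
Conversion of P: 1ξ₁ + 2ξ₂ = 0.206 × 125 = 25.75 → ξ₂ = 7.625 kmol/h.
Outlet amounts (n = n₀ + Σ ν·ξ):
  P: 125 − 1(10.5) − 2(7.625) = 99.25
  Q: 0 + 1(10.5) = 10.5
  R: 0 + 1(7.625) = 7.625
  U: 0 + 2(7.625) = 15.25

7.62 kmol/h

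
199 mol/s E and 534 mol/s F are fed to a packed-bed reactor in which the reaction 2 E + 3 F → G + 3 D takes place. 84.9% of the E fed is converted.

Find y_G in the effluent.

0.13

E reacted = 0.849 × 199 = 169 mol/s; ν_E = −2, so ξ = 169/2 = 84.48 mol/s.
Outlet amounts (n = n₀ + ν ξ):
  E: 199 − 2(84.48) = 30.05
  F: 534 − 3(84.48) = 280.6
  G: 0 + 1(84.48) = 84.48
  D: 0 + 3(84.48) = 253.4
Total out = 648.5 mol/s; y_G = 84.48 / 648.5 = 0.1303.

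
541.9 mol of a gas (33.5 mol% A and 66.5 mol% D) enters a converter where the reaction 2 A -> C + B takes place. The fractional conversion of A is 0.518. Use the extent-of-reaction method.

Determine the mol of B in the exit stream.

A reacted = 0.518 × 181.5 = 94.04 mol; ν_A = −2, so ξ = 94.04/2 = 47.02 mol.
Outlet amounts (n = n₀ + ν ξ):
  A: 181.5 − 2(47.02) = 87.5
  C: 0 + 1(47.02) = 47.02
  B: 0 + 1(47.02) = 47.02
  D: 360.4 (inert)

47 mol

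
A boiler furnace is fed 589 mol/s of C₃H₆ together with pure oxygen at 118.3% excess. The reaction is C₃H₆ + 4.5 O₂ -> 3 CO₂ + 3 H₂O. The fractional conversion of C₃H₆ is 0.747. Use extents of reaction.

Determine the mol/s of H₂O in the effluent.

1320 mol/s

Stoichiometric O₂ = 4.5 × 589 = 2650 mol/s; O₂ fed = 2650 × 2.183 = 5786 mol/s.
Fuel reacted = 0.747 × 589 → ξ = 440 mol/s.
Outlet (n = n₀ + ν ξ):
  C₃H₆: 589 − 1(440) = 149
  O₂: 5786 − 4.5(440) = 3806
  CO₂: 0 + 3(440) = 1320
  H₂O: 0 + 3(440) = 1320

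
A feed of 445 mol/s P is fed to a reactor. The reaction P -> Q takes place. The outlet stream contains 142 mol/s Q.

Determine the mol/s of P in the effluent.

303 mol/s

For Q: n = n₀ + 1ξ → 142 = 0 + 1ξ, giving ξ = 142 mol/s.
Outlet amounts (n = n₀ + ν ξ):
  P: 445 − 1(142) = 303
  Q: 0 + 1(142) = 142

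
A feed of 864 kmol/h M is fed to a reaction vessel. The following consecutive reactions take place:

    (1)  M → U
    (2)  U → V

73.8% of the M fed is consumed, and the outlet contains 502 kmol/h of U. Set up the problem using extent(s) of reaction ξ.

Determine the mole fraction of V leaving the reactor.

0.157

Conversion of M: M consumed = 1ξ₁ = 0.738 × 864 → ξ₁ = 637.6 kmol/h.
U balance: n_U = 0 + 1ξ₁ − 1ξ₂ = 502 → ξ₂ = (1·637.6 − 502)/1 = 135.6 kmol/h.
Outlet amounts (n = n₀ + Σ ν·ξ):
  M: 864 − 1(637.6) = 226.4
  U: 0 + 1(637.6) − 1(135.6) = 502
  V: 0 + 1(135.6) = 135.6
Total out = 864 kmol/h; y_V = 135.6 / 864 = 0.157.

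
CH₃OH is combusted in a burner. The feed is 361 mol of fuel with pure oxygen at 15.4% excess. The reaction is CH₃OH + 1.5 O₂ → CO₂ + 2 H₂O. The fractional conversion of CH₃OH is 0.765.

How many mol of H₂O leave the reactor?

552 mol

Stoichiometric O₂ = 1.5 × 361 = 541.5 mol; O₂ fed = 541.5 × 1.154 = 624.9 mol.
Fuel reacted = 0.765 × 361 → ξ = 276.2 mol.
Outlet (n = n₀ + ν ξ):
  CH₃OH: 361 − 1(276.2) = 84.83
  O₂: 624.9 − 1.5(276.2) = 210.6
  CO₂: 0 + 1(276.2) = 276.2
  H₂O: 0 + 2(276.2) = 552.3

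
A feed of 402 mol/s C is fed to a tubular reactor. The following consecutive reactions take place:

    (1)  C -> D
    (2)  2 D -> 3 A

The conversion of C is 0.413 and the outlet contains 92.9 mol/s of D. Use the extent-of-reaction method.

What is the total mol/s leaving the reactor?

Conversion of C: C consumed = 1ξ₁ = 0.413 × 402 → ξ₁ = 166 mol/s.
D balance: n_D = 0 + 1ξ₁ − 2ξ₂ = 92.9 → ξ₂ = (1·166 − 92.9)/2 = 36.56 mol/s.
Outlet amounts (n = n₀ + Σ ν·ξ):
  C: 402 − 1(166) = 236
  D: 0 + 1(166) − 2(36.56) = 92.9
  A: 0 + 3(36.56) = 109.7
Total out = 236 + 92.9 + 109.7 = 438.6 mol/s.

439 mol/s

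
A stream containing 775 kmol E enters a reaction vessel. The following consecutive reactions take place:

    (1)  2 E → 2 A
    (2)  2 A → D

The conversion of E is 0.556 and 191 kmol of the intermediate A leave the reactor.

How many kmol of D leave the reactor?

120 kmol

Conversion of E: E consumed = 2ξ₁ = 0.556 × 775 → ξ₁ = 215.5 kmol.
A balance: n_A = 0 + 2ξ₁ − 2ξ₂ = 191 → ξ₂ = (2·215.5 − 191)/2 = 120 kmol.
Outlet amounts (n = n₀ + Σ ν·ξ):
  E: 775 − 2(215.5) = 344.1
  A: 0 + 2(215.5) − 2(120) = 191
  D: 0 + 1(120) = 120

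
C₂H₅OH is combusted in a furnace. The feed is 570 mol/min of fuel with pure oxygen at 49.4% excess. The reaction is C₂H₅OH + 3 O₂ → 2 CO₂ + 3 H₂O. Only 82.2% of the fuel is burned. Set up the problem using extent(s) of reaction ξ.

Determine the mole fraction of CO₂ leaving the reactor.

Stoichiometric O₂ = 3 × 570 = 1710 mol/min; O₂ fed = 1710 × 1.494 = 2555 mol/min.
Fuel reacted = 0.822 × 570 → ξ = 468.5 mol/min.
Outlet (n = n₀ + ν ξ):
  C₂H₅OH: 570 − 1(468.5) = 101.5
  O₂: 2555 − 3(468.5) = 1149
  CO₂: 0 + 2(468.5) = 937.1
  H₂O: 0 + 3(468.5) = 1406
Total out = 3593 mol/min; y_CO₂ = 937.1 / 3593 = 0.2608.

0.261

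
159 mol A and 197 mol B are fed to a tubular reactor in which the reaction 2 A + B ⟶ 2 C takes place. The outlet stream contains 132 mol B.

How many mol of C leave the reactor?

130 mol

For B: n = n₀ − 1ξ → 132 = 197 − 1ξ, giving ξ = 65 mol.
Outlet amounts (n = n₀ + ν ξ):
  A: 159 − 2(65) = 29
  B: 197 − 1(65) = 132
  C: 0 + 2(65) = 130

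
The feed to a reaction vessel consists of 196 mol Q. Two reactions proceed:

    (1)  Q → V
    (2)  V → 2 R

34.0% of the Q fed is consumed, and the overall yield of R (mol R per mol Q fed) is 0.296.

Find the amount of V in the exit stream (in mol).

Conversion of Q: Q consumed = 1ξ₁ = 0.34 × 196 → ξ₁ = 66.64 mol.
Yield of R: 2ξ₂ / 196 = 0.296 → ξ₂ = 29.01 mol.
Outlet amounts (n = n₀ + Σ ν·ξ):
  Q: 196 − 1(66.64) = 129.4
  V: 0 + 1(66.64) − 1(29.01) = 37.63
  R: 0 + 2(29.01) = 58.02

37.6 mol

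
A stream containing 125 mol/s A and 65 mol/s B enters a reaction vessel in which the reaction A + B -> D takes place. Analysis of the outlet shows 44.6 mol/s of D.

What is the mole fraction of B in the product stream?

0.14

For D: n = n₀ + 1ξ → 44.6 = 0 + 1ξ, giving ξ = 44.6 mol/s.
Outlet amounts (n = n₀ + ν ξ):
  A: 125 − 1(44.6) = 80.4
  B: 65 − 1(44.6) = 20.4
  D: 0 + 1(44.6) = 44.6
Total out = 145.4 mol/s; y_B = 20.4 / 145.4 = 0.1403.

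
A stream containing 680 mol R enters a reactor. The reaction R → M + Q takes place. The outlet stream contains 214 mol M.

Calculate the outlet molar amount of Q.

For M: n = n₀ + 1ξ → 214 = 0 + 1ξ, giving ξ = 214 mol.
Outlet amounts (n = n₀ + ν ξ):
  R: 680 − 1(214) = 466
  M: 0 + 1(214) = 214
  Q: 0 + 1(214) = 214

214 mol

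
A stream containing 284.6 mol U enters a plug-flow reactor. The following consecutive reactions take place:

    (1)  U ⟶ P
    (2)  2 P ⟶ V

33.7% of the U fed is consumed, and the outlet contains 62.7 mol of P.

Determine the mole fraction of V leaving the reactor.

0.062

Conversion of U: U consumed = 1ξ₁ = 0.337 × 284.6 → ξ₁ = 95.91 mol.
P balance: n_P = 0 + 1ξ₁ − 2ξ₂ = 62.7 → ξ₂ = (1·95.91 − 62.7)/2 = 16.61 mol.
Outlet amounts (n = n₀ + Σ ν·ξ):
  U: 284.6 − 1(95.91) = 188.7
  P: 0 + 1(95.91) − 2(16.61) = 62.7
  V: 0 + 1(16.61) = 16.61
Total out = 268 mol; y_V = 16.61 / 268 = 0.06196.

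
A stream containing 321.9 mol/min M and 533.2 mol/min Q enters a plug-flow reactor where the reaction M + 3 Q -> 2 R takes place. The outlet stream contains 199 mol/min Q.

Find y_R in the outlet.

For Q: n = n₀ − 3ξ → 199 = 533.2 − 3ξ, giving ξ = 111.4 mol/min.
Outlet amounts (n = n₀ + ν ξ):
  M: 321.9 − 1(111.4) = 210.5
  Q: 533.2 − 3(111.4) = 199
  R: 0 + 2(111.4) = 222.8
Total out = 632.3 mol/min; y_R = 222.8 / 632.3 = 0.3524.

0.352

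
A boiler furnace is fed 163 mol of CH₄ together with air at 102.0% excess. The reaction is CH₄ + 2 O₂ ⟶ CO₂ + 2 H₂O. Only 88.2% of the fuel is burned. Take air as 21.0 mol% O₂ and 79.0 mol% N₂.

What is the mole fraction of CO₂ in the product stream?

Stoichiometric O₂ = 2 × 163 = 326 mol; O₂ fed = 326 × 2.020 = 658.5 mol.
N₂ fed = 658.5 × 79/21 = 2477 mol.
Fuel reacted = 0.882 × 163 → ξ = 143.8 mol.
Outlet (n = n₀ + ν ξ):
  CH₄: 163 − 1(143.8) = 19.23
  O₂: 658.5 − 2(143.8) = 371
  N₂: 2477 (inert)
  CO₂: 0 + 1(143.8) = 143.8
  H₂O: 0 + 2(143.8) = 287.5
Total out = 3299 mol; y_CO₂ = 143.8 / 3299 = 0.04358.

0.0436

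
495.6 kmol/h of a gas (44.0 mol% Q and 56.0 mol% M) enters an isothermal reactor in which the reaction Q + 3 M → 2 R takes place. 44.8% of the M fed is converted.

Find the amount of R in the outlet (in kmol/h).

82.9 kmol/h

M reacted = 0.448 × 277.5 = 124.3 kmol/h; ν_M = −3, so ξ = 124.3/3 = 41.45 kmol/h.
Outlet amounts (n = n₀ + ν ξ):
  Q: 218.1 − 1(41.45) = 176.6
  M: 277.5 − 3(41.45) = 153.2
  R: 0 + 2(41.45) = 82.89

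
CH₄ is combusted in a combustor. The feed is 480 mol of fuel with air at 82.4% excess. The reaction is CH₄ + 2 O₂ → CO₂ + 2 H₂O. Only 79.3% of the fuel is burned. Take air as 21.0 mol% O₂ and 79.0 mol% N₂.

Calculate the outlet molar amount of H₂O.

Stoichiometric O₂ = 2 × 480 = 960 mol; O₂ fed = 960 × 1.824 = 1751 mol.
N₂ fed = 1751 × 79/21 = 6587 mol.
Fuel reacted = 0.793 × 480 → ξ = 380.6 mol.
Outlet (n = n₀ + ν ξ):
  CH₄: 480 − 1(380.6) = 99.36
  O₂: 1751 − 2(380.6) = 989.8
  N₂: 6587 (inert)
  CO₂: 0 + 1(380.6) = 380.6
  H₂O: 0 + 2(380.6) = 761.3

761 mol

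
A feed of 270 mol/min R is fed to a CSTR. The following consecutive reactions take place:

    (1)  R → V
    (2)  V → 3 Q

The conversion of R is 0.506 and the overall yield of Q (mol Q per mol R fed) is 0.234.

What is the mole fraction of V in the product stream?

0.37

Conversion of R: R consumed = 1ξ₁ = 0.506 × 270 → ξ₁ = 136.6 mol/min.
Yield of Q: 3ξ₂ / 270 = 0.234 → ξ₂ = 21.06 mol/min.
Outlet amounts (n = n₀ + Σ ν·ξ):
  R: 270 − 1(136.6) = 133.4
  V: 0 + 1(136.6) − 1(21.06) = 115.6
  Q: 0 + 3(21.06) = 63.18
Total out = 312.1 mol/min; y_V = 115.6 / 312.1 = 0.3702.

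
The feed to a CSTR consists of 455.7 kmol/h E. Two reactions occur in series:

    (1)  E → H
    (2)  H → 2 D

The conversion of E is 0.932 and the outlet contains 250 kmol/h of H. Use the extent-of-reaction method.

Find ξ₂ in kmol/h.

Conversion of E: E consumed = 1ξ₁ = 0.932 × 455.7 → ξ₁ = 424.7 kmol/h.
H balance: n_H = 0 + 1ξ₁ − 1ξ₂ = 250 → ξ₂ = (1·424.7 − 250)/1 = 174.7 kmol/h.
Outlet amounts (n = n₀ + Σ ν·ξ):
  E: 455.7 − 1(424.7) = 30.99
  H: 0 + 1(424.7) − 1(174.7) = 250
  D: 0 + 2(174.7) = 349.4

ξ₂ = 175 kmol/h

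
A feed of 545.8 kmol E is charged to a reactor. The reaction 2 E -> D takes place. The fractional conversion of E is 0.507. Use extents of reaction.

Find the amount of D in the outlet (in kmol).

E reacted = 0.507 × 545.8 = 276.7 kmol; ν_E = −2, so ξ = 276.7/2 = 138.4 kmol.
Outlet amounts (n = n₀ + ν ξ):
  E: 545.8 − 2(138.4) = 269.1
  D: 0 + 1(138.4) = 138.4

138 kmol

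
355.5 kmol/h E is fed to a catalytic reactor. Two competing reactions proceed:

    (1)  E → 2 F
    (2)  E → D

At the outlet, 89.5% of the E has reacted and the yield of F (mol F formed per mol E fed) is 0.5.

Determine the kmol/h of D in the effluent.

Yield of F: 2ξ₁ / 355.5 = 0.5 → ξ₁ = 88.88 kmol/h.
Conversion of E: 1ξ₁ + 1ξ₂ = 0.895 × 355.5 = 318.2 → ξ₂ = 229.3 kmol/h.
Outlet amounts (n = n₀ + Σ ν·ξ):
  E: 355.5 − 1(88.88) − 1(229.3) = 37.33
  F: 0 + 2(88.88) = 177.8
  D: 0 + 1(229.3) = 229.3

229 kmol/h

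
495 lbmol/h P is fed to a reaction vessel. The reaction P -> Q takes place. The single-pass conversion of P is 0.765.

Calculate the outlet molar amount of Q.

P reacted = 0.765 × 495 = 378.7 lbmol/h; ν_P = −1, so ξ = 378.7/1 = 378.7 lbmol/h.
Outlet amounts (n = n₀ + ν ξ):
  P: 495 − 1(378.7) = 116.3
  Q: 0 + 1(378.7) = 378.7

379 lbmol/h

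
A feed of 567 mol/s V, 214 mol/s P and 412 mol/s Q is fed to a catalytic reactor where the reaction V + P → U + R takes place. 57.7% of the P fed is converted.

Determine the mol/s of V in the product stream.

444 mol/s

P reacted = 0.577 × 214 = 123.5 mol/s; ν_P = −1, so ξ = 123.5/1 = 123.5 mol/s.
Outlet amounts (n = n₀ + ν ξ):
  V: 567 − 1(123.5) = 443.5
  P: 214 − 1(123.5) = 90.52
  U: 0 + 1(123.5) = 123.5
  R: 0 + 1(123.5) = 123.5
  Q: 412 (inert)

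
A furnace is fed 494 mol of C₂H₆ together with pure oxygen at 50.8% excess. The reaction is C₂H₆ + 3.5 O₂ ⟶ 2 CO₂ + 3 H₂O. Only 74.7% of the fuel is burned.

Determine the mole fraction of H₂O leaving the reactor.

Stoichiometric O₂ = 3.5 × 494 = 1729 mol; O₂ fed = 1729 × 1.508 = 2607 mol.
Fuel reacted = 0.747 × 494 → ξ = 369 mol.
Outlet (n = n₀ + ν ξ):
  C₂H₆: 494 − 1(369) = 125
  O₂: 2607 − 3.5(369) = 1316
  CO₂: 0 + 2(369) = 738
  H₂O: 0 + 3(369) = 1107
Total out = 3286 mol; y_H₂O = 1107 / 3286 = 0.3369.

0.337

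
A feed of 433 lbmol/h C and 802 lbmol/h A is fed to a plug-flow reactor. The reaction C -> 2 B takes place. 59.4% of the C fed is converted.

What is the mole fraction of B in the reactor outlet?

0.345

C reacted = 0.594 × 433 = 257.2 lbmol/h; ν_C = −1, so ξ = 257.2/1 = 257.2 lbmol/h.
Outlet amounts (n = n₀ + ν ξ):
  C: 433 − 1(257.2) = 175.8
  B: 0 + 2(257.2) = 514.4
  A: 802 (inert)
Total out = 1492 lbmol/h; y_B = 514.4 / 1492 = 0.3447.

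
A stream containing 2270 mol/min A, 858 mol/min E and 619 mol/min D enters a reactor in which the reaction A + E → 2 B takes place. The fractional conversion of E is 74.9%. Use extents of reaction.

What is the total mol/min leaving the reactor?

E reacted = 0.749 × 858 = 642.6 mol/min; ν_E = −1, so ξ = 642.6/1 = 642.6 mol/min.
Outlet amounts (n = n₀ + ν ξ):
  A: 2270 − 1(642.6) = 1627
  E: 858 − 1(642.6) = 215.4
  B: 0 + 2(642.6) = 1285
  D: 619 (inert)
Total out = 1627 + 215.4 + 1285 + 619 = 3747 mol/min.

3750 mol/min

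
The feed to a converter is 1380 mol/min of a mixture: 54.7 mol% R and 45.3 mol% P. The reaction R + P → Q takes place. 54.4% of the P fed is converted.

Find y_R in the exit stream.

P reacted = 0.544 × 625.1 = 340.1 mol/min; ν_P = −1, so ξ = 340.1/1 = 340.1 mol/min.
Outlet amounts (n = n₀ + ν ξ):
  R: 754.9 − 1(340.1) = 414.8
  P: 625.1 − 1(340.1) = 285.1
  Q: 0 + 1(340.1) = 340.1
Total out = 1040 mol/min; y_R = 414.8 / 1040 = 0.3989.

0.399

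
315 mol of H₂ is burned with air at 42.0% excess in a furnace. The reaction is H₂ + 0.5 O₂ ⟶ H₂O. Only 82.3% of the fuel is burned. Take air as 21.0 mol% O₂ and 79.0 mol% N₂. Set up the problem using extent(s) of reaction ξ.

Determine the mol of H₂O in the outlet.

259 mol

Stoichiometric O₂ = 0.5 × 315 = 157.5 mol; O₂ fed = 157.5 × 1.420 = 223.6 mol.
N₂ fed = 223.6 × 79/21 = 841.3 mol.
Fuel reacted = 0.823 × 315 → ξ = 259.2 mol.
Outlet (n = n₀ + ν ξ):
  H₂: 315 − 1(259.2) = 55.75
  O₂: 223.6 − 0.5(259.2) = 94.03
  N₂: 841.3 (inert)
  H₂O: 0 + 1(259.2) = 259.2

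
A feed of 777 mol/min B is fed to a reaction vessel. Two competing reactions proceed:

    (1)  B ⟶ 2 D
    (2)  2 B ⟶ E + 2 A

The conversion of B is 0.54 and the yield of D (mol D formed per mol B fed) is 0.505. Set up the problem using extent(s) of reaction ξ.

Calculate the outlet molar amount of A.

Yield of D: 2ξ₁ / 777 = 0.505 → ξ₁ = 196.2 mol/min.
Conversion of B: 1ξ₁ + 2ξ₂ = 0.54 × 777 = 419.6 → ξ₂ = 111.7 mol/min.
Outlet amounts (n = n₀ + Σ ν·ξ):
  B: 777 − 1(196.2) − 2(111.7) = 357.4
  D: 0 + 2(196.2) = 392.4
  E: 0 + 1(111.7) = 111.7
  A: 0 + 2(111.7) = 223.4

223 mol/min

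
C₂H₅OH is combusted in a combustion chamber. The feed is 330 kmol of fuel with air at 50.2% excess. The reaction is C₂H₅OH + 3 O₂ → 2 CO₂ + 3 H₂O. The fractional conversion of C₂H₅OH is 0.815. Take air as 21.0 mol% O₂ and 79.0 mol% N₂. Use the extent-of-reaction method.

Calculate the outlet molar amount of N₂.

5590 kmol

Stoichiometric O₂ = 3 × 330 = 990 kmol; O₂ fed = 990 × 1.502 = 1487 kmol.
N₂ fed = 1487 × 79/21 = 5594 kmol.
Fuel reacted = 0.815 × 330 → ξ = 268.9 kmol.
Outlet (n = n₀ + ν ξ):
  C₂H₅OH: 330 − 1(268.9) = 61.05
  O₂: 1487 − 3(268.9) = 680.1
  N₂: 5594 (inert)
  CO₂: 0 + 2(268.9) = 537.9
  H₂O: 0 + 3(268.9) = 806.8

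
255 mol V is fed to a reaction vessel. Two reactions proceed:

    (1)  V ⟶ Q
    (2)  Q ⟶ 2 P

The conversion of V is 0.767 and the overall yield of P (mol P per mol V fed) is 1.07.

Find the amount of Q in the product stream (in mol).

59.2 mol

Conversion of V: V consumed = 1ξ₁ = 0.767 × 255 → ξ₁ = 195.6 mol.
Yield of P: 2ξ₂ / 255 = 1.07 → ξ₂ = 136.4 mol.
Outlet amounts (n = n₀ + Σ ν·ξ):
  V: 255 − 1(195.6) = 59.41
  Q: 0 + 1(195.6) − 1(136.4) = 59.16
  P: 0 + 2(136.4) = 272.9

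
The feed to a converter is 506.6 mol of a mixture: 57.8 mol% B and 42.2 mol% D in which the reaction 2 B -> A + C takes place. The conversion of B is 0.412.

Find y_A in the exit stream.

B reacted = 0.412 × 292.8 = 120.6 mol; ν_B = −2, so ξ = 120.6/2 = 60.32 mol.
Outlet amounts (n = n₀ + ν ξ):
  B: 292.8 − 2(60.32) = 172.2
  A: 0 + 1(60.32) = 60.32
  C: 0 + 1(60.32) = 60.32
  D: 213.8 (inert)
Total out = 506.6 mol; y_A = 60.32 / 506.6 = 0.1191.

0.119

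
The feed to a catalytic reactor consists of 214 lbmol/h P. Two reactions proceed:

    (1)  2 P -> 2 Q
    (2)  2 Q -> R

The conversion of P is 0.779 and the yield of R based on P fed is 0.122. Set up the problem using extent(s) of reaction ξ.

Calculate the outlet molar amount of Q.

114 lbmol/h

Conversion of P: P consumed = 2ξ₁ = 0.779 × 214 → ξ₁ = 83.35 lbmol/h.
Yield of R: 1ξ₂ / 214 = 0.122 → ξ₂ = 26.11 lbmol/h.
Outlet amounts (n = n₀ + Σ ν·ξ):
  P: 214 − 2(83.35) = 47.29
  Q: 0 + 2(83.35) − 2(26.11) = 114.5
  R: 0 + 1(26.11) = 26.11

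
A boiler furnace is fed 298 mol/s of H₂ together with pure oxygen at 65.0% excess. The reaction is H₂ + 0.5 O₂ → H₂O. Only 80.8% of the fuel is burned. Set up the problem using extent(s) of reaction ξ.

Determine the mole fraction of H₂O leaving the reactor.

Stoichiometric O₂ = 0.5 × 298 = 149 mol/s; O₂ fed = 149 × 1.650 = 245.8 mol/s.
Fuel reacted = 0.808 × 298 → ξ = 240.8 mol/s.
Outlet (n = n₀ + ν ξ):
  H₂: 298 − 1(240.8) = 57.22
  O₂: 245.8 − 0.5(240.8) = 125.5
  H₂O: 0 + 1(240.8) = 240.8
Total out = 423.5 mol/s; y_H₂O = 240.8 / 423.5 = 0.5686.

0.569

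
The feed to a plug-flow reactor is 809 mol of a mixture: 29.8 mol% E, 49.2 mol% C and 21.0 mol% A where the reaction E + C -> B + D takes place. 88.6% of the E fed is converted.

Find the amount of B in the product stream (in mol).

214 mol

E reacted = 0.886 × 241.1 = 213.6 mol; ν_E = −1, so ξ = 213.6/1 = 213.6 mol.
Outlet amounts (n = n₀ + ν ξ):
  E: 241.1 − 1(213.6) = 27.48
  C: 398 − 1(213.6) = 184.4
  B: 0 + 1(213.6) = 213.6
  D: 0 + 1(213.6) = 213.6
  A: 169.9 (inert)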